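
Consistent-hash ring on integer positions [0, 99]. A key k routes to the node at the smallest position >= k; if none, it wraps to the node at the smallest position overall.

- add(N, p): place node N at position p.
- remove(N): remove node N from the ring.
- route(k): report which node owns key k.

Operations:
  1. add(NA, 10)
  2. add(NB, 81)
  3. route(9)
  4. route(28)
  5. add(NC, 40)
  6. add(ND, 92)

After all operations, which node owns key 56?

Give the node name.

Op 1: add NA@10 -> ring=[10:NA]
Op 2: add NB@81 -> ring=[10:NA,81:NB]
Op 3: route key 9: smallest pos >= 9 is 10 -> NA
Op 4: route key 28: smallest pos >= 28 is 81 -> NB
Op 5: add NC@40 -> ring=[10:NA,40:NC,81:NB]
Op 6: add ND@92 -> ring=[10:NA,40:NC,81:NB,92:ND]
Final route key 56: smallest pos >= 56 is 81 -> NB

Answer: NB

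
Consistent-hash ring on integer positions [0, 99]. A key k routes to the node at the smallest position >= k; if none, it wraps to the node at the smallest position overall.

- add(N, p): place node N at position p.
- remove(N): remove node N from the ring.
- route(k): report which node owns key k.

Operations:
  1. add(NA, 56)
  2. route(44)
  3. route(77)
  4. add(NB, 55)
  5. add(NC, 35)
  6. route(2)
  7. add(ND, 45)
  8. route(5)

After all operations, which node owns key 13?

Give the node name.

Answer: NC

Derivation:
Op 1: add NA@56 -> ring=[56:NA]
Op 2: route key 44: smallest pos >= 44 is 56 -> NA
Op 3: route key 77: none >= 77, wrap to smallest pos 56 -> NA
Op 4: add NB@55 -> ring=[55:NB,56:NA]
Op 5: add NC@35 -> ring=[35:NC,55:NB,56:NA]
Op 6: route key 2: smallest pos >= 2 is 35 -> NC
Op 7: add ND@45 -> ring=[35:NC,45:ND,55:NB,56:NA]
Op 8: route key 5: smallest pos >= 5 is 35 -> NC
Final route key 13: smallest pos >= 13 is 35 -> NC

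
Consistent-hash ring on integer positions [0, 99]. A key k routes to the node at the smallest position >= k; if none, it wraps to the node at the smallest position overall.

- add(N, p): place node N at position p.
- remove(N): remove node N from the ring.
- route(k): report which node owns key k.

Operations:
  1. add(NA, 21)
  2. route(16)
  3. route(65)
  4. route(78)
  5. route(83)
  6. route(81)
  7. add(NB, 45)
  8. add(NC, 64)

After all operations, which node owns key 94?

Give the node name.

Op 1: add NA@21 -> ring=[21:NA]
Op 2: route key 16: smallest pos >= 16 is 21 -> NA
Op 3: route key 65: none >= 65, wrap to smallest pos 21 -> NA
Op 4: route key 78: none >= 78, wrap to smallest pos 21 -> NA
Op 5: route key 83: none >= 83, wrap to smallest pos 21 -> NA
Op 6: route key 81: none >= 81, wrap to smallest pos 21 -> NA
Op 7: add NB@45 -> ring=[21:NA,45:NB]
Op 8: add NC@64 -> ring=[21:NA,45:NB,64:NC]
Final route key 94: none >= 94, wrap to smallest pos 21 -> NA

Answer: NA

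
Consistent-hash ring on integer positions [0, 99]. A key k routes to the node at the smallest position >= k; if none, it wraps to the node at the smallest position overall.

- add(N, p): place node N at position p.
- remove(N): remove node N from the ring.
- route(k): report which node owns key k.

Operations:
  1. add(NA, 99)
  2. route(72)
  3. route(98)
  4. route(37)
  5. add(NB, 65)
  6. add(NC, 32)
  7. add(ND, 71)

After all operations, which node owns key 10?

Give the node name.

Answer: NC

Derivation:
Op 1: add NA@99 -> ring=[99:NA]
Op 2: route key 72: smallest pos >= 72 is 99 -> NA
Op 3: route key 98: smallest pos >= 98 is 99 -> NA
Op 4: route key 37: smallest pos >= 37 is 99 -> NA
Op 5: add NB@65 -> ring=[65:NB,99:NA]
Op 6: add NC@32 -> ring=[32:NC,65:NB,99:NA]
Op 7: add ND@71 -> ring=[32:NC,65:NB,71:ND,99:NA]
Final route key 10: smallest pos >= 10 is 32 -> NC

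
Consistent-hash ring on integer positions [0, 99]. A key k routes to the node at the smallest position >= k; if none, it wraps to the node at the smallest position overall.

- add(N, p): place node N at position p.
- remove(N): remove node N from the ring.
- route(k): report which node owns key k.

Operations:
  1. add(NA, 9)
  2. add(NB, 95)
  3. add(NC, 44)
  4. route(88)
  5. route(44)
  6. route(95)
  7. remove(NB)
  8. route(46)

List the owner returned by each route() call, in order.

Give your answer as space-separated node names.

Answer: NB NC NB NA

Derivation:
Op 1: add NA@9 -> ring=[9:NA]
Op 2: add NB@95 -> ring=[9:NA,95:NB]
Op 3: add NC@44 -> ring=[9:NA,44:NC,95:NB]
Op 4: route key 88: smallest pos >= 88 is 95 -> NB
Op 5: route key 44: smallest pos >= 44 is 44 -> NC
Op 6: route key 95: smallest pos >= 95 is 95 -> NB
Op 7: remove NB -> ring=[9:NA,44:NC]
Op 8: route key 46: none >= 46, wrap to smallest pos 9 -> NA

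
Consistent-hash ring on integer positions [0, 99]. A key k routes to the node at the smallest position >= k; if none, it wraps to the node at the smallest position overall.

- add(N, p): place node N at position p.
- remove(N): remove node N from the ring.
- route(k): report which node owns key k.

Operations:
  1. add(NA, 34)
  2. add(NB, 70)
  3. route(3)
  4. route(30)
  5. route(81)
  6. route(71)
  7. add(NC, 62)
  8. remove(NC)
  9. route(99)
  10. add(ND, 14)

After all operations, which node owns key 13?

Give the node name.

Op 1: add NA@34 -> ring=[34:NA]
Op 2: add NB@70 -> ring=[34:NA,70:NB]
Op 3: route key 3: smallest pos >= 3 is 34 -> NA
Op 4: route key 30: smallest pos >= 30 is 34 -> NA
Op 5: route key 81: none >= 81, wrap to smallest pos 34 -> NA
Op 6: route key 71: none >= 71, wrap to smallest pos 34 -> NA
Op 7: add NC@62 -> ring=[34:NA,62:NC,70:NB]
Op 8: remove NC -> ring=[34:NA,70:NB]
Op 9: route key 99: none >= 99, wrap to smallest pos 34 -> NA
Op 10: add ND@14 -> ring=[14:ND,34:NA,70:NB]
Final route key 13: smallest pos >= 13 is 14 -> ND

Answer: ND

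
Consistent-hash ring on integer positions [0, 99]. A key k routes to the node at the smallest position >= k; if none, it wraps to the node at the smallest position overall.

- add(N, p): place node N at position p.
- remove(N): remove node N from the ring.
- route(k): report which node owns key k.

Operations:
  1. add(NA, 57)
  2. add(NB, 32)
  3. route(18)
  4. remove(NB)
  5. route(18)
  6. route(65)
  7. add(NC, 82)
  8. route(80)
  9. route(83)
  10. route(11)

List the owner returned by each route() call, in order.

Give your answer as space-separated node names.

Answer: NB NA NA NC NA NA

Derivation:
Op 1: add NA@57 -> ring=[57:NA]
Op 2: add NB@32 -> ring=[32:NB,57:NA]
Op 3: route key 18: smallest pos >= 18 is 32 -> NB
Op 4: remove NB -> ring=[57:NA]
Op 5: route key 18: smallest pos >= 18 is 57 -> NA
Op 6: route key 65: none >= 65, wrap to smallest pos 57 -> NA
Op 7: add NC@82 -> ring=[57:NA,82:NC]
Op 8: route key 80: smallest pos >= 80 is 82 -> NC
Op 9: route key 83: none >= 83, wrap to smallest pos 57 -> NA
Op 10: route key 11: smallest pos >= 11 is 57 -> NA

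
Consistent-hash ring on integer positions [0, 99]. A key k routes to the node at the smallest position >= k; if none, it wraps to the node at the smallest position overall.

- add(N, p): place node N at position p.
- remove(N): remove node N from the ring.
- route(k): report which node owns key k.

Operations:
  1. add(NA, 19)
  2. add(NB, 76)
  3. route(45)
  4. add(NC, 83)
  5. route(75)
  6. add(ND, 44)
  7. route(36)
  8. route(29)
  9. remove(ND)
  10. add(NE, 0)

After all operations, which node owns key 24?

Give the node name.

Answer: NB

Derivation:
Op 1: add NA@19 -> ring=[19:NA]
Op 2: add NB@76 -> ring=[19:NA,76:NB]
Op 3: route key 45: smallest pos >= 45 is 76 -> NB
Op 4: add NC@83 -> ring=[19:NA,76:NB,83:NC]
Op 5: route key 75: smallest pos >= 75 is 76 -> NB
Op 6: add ND@44 -> ring=[19:NA,44:ND,76:NB,83:NC]
Op 7: route key 36: smallest pos >= 36 is 44 -> ND
Op 8: route key 29: smallest pos >= 29 is 44 -> ND
Op 9: remove ND -> ring=[19:NA,76:NB,83:NC]
Op 10: add NE@0 -> ring=[0:NE,19:NA,76:NB,83:NC]
Final route key 24: smallest pos >= 24 is 76 -> NB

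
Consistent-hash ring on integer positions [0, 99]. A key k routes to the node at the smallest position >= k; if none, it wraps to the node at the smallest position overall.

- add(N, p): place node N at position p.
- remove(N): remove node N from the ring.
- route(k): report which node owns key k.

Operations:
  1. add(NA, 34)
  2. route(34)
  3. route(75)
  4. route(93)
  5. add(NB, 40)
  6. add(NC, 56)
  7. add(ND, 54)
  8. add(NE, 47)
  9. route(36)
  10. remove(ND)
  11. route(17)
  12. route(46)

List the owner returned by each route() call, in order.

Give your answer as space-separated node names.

Answer: NA NA NA NB NA NE

Derivation:
Op 1: add NA@34 -> ring=[34:NA]
Op 2: route key 34: smallest pos >= 34 is 34 -> NA
Op 3: route key 75: none >= 75, wrap to smallest pos 34 -> NA
Op 4: route key 93: none >= 93, wrap to smallest pos 34 -> NA
Op 5: add NB@40 -> ring=[34:NA,40:NB]
Op 6: add NC@56 -> ring=[34:NA,40:NB,56:NC]
Op 7: add ND@54 -> ring=[34:NA,40:NB,54:ND,56:NC]
Op 8: add NE@47 -> ring=[34:NA,40:NB,47:NE,54:ND,56:NC]
Op 9: route key 36: smallest pos >= 36 is 40 -> NB
Op 10: remove ND -> ring=[34:NA,40:NB,47:NE,56:NC]
Op 11: route key 17: smallest pos >= 17 is 34 -> NA
Op 12: route key 46: smallest pos >= 46 is 47 -> NE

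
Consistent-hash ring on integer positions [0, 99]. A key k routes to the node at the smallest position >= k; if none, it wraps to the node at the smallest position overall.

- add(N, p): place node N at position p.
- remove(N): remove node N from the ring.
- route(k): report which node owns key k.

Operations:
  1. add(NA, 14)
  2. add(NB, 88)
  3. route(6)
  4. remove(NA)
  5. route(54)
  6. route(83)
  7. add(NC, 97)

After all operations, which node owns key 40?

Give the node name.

Op 1: add NA@14 -> ring=[14:NA]
Op 2: add NB@88 -> ring=[14:NA,88:NB]
Op 3: route key 6: smallest pos >= 6 is 14 -> NA
Op 4: remove NA -> ring=[88:NB]
Op 5: route key 54: smallest pos >= 54 is 88 -> NB
Op 6: route key 83: smallest pos >= 83 is 88 -> NB
Op 7: add NC@97 -> ring=[88:NB,97:NC]
Final route key 40: smallest pos >= 40 is 88 -> NB

Answer: NB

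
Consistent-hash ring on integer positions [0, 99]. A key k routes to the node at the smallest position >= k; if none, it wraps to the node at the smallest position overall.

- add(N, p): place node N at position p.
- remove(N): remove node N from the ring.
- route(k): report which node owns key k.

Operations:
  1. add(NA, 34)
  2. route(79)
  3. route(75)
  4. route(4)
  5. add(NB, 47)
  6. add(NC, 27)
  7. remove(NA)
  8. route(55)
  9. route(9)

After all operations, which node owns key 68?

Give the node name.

Op 1: add NA@34 -> ring=[34:NA]
Op 2: route key 79: none >= 79, wrap to smallest pos 34 -> NA
Op 3: route key 75: none >= 75, wrap to smallest pos 34 -> NA
Op 4: route key 4: smallest pos >= 4 is 34 -> NA
Op 5: add NB@47 -> ring=[34:NA,47:NB]
Op 6: add NC@27 -> ring=[27:NC,34:NA,47:NB]
Op 7: remove NA -> ring=[27:NC,47:NB]
Op 8: route key 55: none >= 55, wrap to smallest pos 27 -> NC
Op 9: route key 9: smallest pos >= 9 is 27 -> NC
Final route key 68: none >= 68, wrap to smallest pos 27 -> NC

Answer: NC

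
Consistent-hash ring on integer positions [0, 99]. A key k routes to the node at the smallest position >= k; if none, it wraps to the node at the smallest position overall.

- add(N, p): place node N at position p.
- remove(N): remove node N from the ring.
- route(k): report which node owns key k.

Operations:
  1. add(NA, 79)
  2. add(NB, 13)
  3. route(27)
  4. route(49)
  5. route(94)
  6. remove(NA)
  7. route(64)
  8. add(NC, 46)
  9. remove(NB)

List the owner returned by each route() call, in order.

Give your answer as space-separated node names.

Op 1: add NA@79 -> ring=[79:NA]
Op 2: add NB@13 -> ring=[13:NB,79:NA]
Op 3: route key 27: smallest pos >= 27 is 79 -> NA
Op 4: route key 49: smallest pos >= 49 is 79 -> NA
Op 5: route key 94: none >= 94, wrap to smallest pos 13 -> NB
Op 6: remove NA -> ring=[13:NB]
Op 7: route key 64: none >= 64, wrap to smallest pos 13 -> NB
Op 8: add NC@46 -> ring=[13:NB,46:NC]
Op 9: remove NB -> ring=[46:NC]

Answer: NA NA NB NB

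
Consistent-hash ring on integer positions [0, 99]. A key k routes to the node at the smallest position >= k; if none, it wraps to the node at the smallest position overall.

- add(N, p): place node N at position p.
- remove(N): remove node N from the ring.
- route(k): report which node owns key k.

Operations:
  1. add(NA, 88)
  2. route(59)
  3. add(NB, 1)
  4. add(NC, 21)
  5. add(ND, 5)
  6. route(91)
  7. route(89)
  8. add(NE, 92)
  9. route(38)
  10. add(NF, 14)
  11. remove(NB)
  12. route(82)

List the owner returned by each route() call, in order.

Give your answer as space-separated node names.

Answer: NA NB NB NA NA

Derivation:
Op 1: add NA@88 -> ring=[88:NA]
Op 2: route key 59: smallest pos >= 59 is 88 -> NA
Op 3: add NB@1 -> ring=[1:NB,88:NA]
Op 4: add NC@21 -> ring=[1:NB,21:NC,88:NA]
Op 5: add ND@5 -> ring=[1:NB,5:ND,21:NC,88:NA]
Op 6: route key 91: none >= 91, wrap to smallest pos 1 -> NB
Op 7: route key 89: none >= 89, wrap to smallest pos 1 -> NB
Op 8: add NE@92 -> ring=[1:NB,5:ND,21:NC,88:NA,92:NE]
Op 9: route key 38: smallest pos >= 38 is 88 -> NA
Op 10: add NF@14 -> ring=[1:NB,5:ND,14:NF,21:NC,88:NA,92:NE]
Op 11: remove NB -> ring=[5:ND,14:NF,21:NC,88:NA,92:NE]
Op 12: route key 82: smallest pos >= 82 is 88 -> NA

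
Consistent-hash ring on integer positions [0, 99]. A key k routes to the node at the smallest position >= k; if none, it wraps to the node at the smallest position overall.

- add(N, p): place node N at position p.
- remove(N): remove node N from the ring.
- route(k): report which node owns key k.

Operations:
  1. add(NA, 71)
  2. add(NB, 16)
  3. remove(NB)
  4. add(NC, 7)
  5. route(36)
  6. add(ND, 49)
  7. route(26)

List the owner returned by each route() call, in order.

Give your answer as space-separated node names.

Answer: NA ND

Derivation:
Op 1: add NA@71 -> ring=[71:NA]
Op 2: add NB@16 -> ring=[16:NB,71:NA]
Op 3: remove NB -> ring=[71:NA]
Op 4: add NC@7 -> ring=[7:NC,71:NA]
Op 5: route key 36: smallest pos >= 36 is 71 -> NA
Op 6: add ND@49 -> ring=[7:NC,49:ND,71:NA]
Op 7: route key 26: smallest pos >= 26 is 49 -> ND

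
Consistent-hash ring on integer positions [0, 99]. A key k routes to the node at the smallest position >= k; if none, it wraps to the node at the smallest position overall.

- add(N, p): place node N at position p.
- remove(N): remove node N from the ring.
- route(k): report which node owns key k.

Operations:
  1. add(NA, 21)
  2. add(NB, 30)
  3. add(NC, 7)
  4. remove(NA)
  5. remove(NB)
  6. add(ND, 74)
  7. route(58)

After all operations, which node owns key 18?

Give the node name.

Answer: ND

Derivation:
Op 1: add NA@21 -> ring=[21:NA]
Op 2: add NB@30 -> ring=[21:NA,30:NB]
Op 3: add NC@7 -> ring=[7:NC,21:NA,30:NB]
Op 4: remove NA -> ring=[7:NC,30:NB]
Op 5: remove NB -> ring=[7:NC]
Op 6: add ND@74 -> ring=[7:NC,74:ND]
Op 7: route key 58: smallest pos >= 58 is 74 -> ND
Final route key 18: smallest pos >= 18 is 74 -> ND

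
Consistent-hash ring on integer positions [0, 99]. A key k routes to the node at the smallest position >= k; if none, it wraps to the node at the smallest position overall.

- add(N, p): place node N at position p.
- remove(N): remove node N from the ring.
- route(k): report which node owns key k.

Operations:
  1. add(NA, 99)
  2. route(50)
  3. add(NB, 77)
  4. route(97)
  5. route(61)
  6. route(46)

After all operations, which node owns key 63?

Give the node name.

Op 1: add NA@99 -> ring=[99:NA]
Op 2: route key 50: smallest pos >= 50 is 99 -> NA
Op 3: add NB@77 -> ring=[77:NB,99:NA]
Op 4: route key 97: smallest pos >= 97 is 99 -> NA
Op 5: route key 61: smallest pos >= 61 is 77 -> NB
Op 6: route key 46: smallest pos >= 46 is 77 -> NB
Final route key 63: smallest pos >= 63 is 77 -> NB

Answer: NB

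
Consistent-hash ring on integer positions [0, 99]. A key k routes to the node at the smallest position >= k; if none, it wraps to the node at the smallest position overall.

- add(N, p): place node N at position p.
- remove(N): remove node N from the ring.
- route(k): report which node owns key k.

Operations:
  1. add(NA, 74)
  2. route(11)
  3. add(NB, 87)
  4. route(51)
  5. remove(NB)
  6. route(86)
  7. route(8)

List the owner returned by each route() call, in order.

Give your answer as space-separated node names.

Answer: NA NA NA NA

Derivation:
Op 1: add NA@74 -> ring=[74:NA]
Op 2: route key 11: smallest pos >= 11 is 74 -> NA
Op 3: add NB@87 -> ring=[74:NA,87:NB]
Op 4: route key 51: smallest pos >= 51 is 74 -> NA
Op 5: remove NB -> ring=[74:NA]
Op 6: route key 86: none >= 86, wrap to smallest pos 74 -> NA
Op 7: route key 8: smallest pos >= 8 is 74 -> NA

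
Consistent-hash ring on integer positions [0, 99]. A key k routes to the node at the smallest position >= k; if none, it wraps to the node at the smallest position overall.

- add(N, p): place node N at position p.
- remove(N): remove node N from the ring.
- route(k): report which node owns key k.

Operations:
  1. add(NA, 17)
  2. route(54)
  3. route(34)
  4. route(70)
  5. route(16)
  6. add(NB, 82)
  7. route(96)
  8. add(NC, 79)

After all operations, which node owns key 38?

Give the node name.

Answer: NC

Derivation:
Op 1: add NA@17 -> ring=[17:NA]
Op 2: route key 54: none >= 54, wrap to smallest pos 17 -> NA
Op 3: route key 34: none >= 34, wrap to smallest pos 17 -> NA
Op 4: route key 70: none >= 70, wrap to smallest pos 17 -> NA
Op 5: route key 16: smallest pos >= 16 is 17 -> NA
Op 6: add NB@82 -> ring=[17:NA,82:NB]
Op 7: route key 96: none >= 96, wrap to smallest pos 17 -> NA
Op 8: add NC@79 -> ring=[17:NA,79:NC,82:NB]
Final route key 38: smallest pos >= 38 is 79 -> NC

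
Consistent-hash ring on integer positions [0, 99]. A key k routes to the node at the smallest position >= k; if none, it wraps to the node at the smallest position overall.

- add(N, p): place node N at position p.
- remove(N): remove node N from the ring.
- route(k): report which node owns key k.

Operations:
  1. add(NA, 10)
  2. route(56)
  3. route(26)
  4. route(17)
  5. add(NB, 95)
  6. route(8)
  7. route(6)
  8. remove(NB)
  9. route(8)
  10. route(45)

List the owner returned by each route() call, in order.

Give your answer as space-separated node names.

Answer: NA NA NA NA NA NA NA

Derivation:
Op 1: add NA@10 -> ring=[10:NA]
Op 2: route key 56: none >= 56, wrap to smallest pos 10 -> NA
Op 3: route key 26: none >= 26, wrap to smallest pos 10 -> NA
Op 4: route key 17: none >= 17, wrap to smallest pos 10 -> NA
Op 5: add NB@95 -> ring=[10:NA,95:NB]
Op 6: route key 8: smallest pos >= 8 is 10 -> NA
Op 7: route key 6: smallest pos >= 6 is 10 -> NA
Op 8: remove NB -> ring=[10:NA]
Op 9: route key 8: smallest pos >= 8 is 10 -> NA
Op 10: route key 45: none >= 45, wrap to smallest pos 10 -> NA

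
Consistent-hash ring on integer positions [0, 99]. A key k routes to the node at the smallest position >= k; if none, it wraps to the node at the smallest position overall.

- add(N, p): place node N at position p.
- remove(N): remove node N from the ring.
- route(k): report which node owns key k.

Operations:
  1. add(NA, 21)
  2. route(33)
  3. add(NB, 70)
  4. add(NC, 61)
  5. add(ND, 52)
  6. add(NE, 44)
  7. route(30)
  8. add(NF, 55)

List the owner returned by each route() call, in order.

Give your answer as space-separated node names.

Op 1: add NA@21 -> ring=[21:NA]
Op 2: route key 33: none >= 33, wrap to smallest pos 21 -> NA
Op 3: add NB@70 -> ring=[21:NA,70:NB]
Op 4: add NC@61 -> ring=[21:NA,61:NC,70:NB]
Op 5: add ND@52 -> ring=[21:NA,52:ND,61:NC,70:NB]
Op 6: add NE@44 -> ring=[21:NA,44:NE,52:ND,61:NC,70:NB]
Op 7: route key 30: smallest pos >= 30 is 44 -> NE
Op 8: add NF@55 -> ring=[21:NA,44:NE,52:ND,55:NF,61:NC,70:NB]

Answer: NA NE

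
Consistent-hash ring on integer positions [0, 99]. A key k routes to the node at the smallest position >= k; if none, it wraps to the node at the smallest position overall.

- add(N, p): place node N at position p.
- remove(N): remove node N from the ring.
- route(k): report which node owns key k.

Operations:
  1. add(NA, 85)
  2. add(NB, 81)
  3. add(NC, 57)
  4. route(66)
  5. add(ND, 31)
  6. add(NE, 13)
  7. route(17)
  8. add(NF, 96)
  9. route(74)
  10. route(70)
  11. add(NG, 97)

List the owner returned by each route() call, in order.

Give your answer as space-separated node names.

Answer: NB ND NB NB

Derivation:
Op 1: add NA@85 -> ring=[85:NA]
Op 2: add NB@81 -> ring=[81:NB,85:NA]
Op 3: add NC@57 -> ring=[57:NC,81:NB,85:NA]
Op 4: route key 66: smallest pos >= 66 is 81 -> NB
Op 5: add ND@31 -> ring=[31:ND,57:NC,81:NB,85:NA]
Op 6: add NE@13 -> ring=[13:NE,31:ND,57:NC,81:NB,85:NA]
Op 7: route key 17: smallest pos >= 17 is 31 -> ND
Op 8: add NF@96 -> ring=[13:NE,31:ND,57:NC,81:NB,85:NA,96:NF]
Op 9: route key 74: smallest pos >= 74 is 81 -> NB
Op 10: route key 70: smallest pos >= 70 is 81 -> NB
Op 11: add NG@97 -> ring=[13:NE,31:ND,57:NC,81:NB,85:NA,96:NF,97:NG]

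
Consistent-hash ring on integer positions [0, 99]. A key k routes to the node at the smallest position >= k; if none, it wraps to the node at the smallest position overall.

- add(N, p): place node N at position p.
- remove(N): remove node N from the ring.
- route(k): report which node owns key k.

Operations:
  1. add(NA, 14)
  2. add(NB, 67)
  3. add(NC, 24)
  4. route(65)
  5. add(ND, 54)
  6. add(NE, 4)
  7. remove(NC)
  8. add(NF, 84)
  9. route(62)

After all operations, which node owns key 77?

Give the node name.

Answer: NF

Derivation:
Op 1: add NA@14 -> ring=[14:NA]
Op 2: add NB@67 -> ring=[14:NA,67:NB]
Op 3: add NC@24 -> ring=[14:NA,24:NC,67:NB]
Op 4: route key 65: smallest pos >= 65 is 67 -> NB
Op 5: add ND@54 -> ring=[14:NA,24:NC,54:ND,67:NB]
Op 6: add NE@4 -> ring=[4:NE,14:NA,24:NC,54:ND,67:NB]
Op 7: remove NC -> ring=[4:NE,14:NA,54:ND,67:NB]
Op 8: add NF@84 -> ring=[4:NE,14:NA,54:ND,67:NB,84:NF]
Op 9: route key 62: smallest pos >= 62 is 67 -> NB
Final route key 77: smallest pos >= 77 is 84 -> NF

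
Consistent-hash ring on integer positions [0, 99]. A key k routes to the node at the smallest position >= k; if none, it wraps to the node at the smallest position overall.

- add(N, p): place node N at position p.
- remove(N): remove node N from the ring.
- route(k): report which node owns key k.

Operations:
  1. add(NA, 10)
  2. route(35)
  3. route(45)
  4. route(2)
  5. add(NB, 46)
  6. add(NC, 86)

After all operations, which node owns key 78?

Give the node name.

Op 1: add NA@10 -> ring=[10:NA]
Op 2: route key 35: none >= 35, wrap to smallest pos 10 -> NA
Op 3: route key 45: none >= 45, wrap to smallest pos 10 -> NA
Op 4: route key 2: smallest pos >= 2 is 10 -> NA
Op 5: add NB@46 -> ring=[10:NA,46:NB]
Op 6: add NC@86 -> ring=[10:NA,46:NB,86:NC]
Final route key 78: smallest pos >= 78 is 86 -> NC

Answer: NC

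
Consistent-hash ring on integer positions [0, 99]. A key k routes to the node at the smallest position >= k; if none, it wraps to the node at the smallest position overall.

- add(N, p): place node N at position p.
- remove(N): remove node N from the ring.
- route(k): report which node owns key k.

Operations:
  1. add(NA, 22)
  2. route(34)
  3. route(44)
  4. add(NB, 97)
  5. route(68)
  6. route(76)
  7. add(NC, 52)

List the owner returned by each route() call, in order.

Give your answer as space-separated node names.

Answer: NA NA NB NB

Derivation:
Op 1: add NA@22 -> ring=[22:NA]
Op 2: route key 34: none >= 34, wrap to smallest pos 22 -> NA
Op 3: route key 44: none >= 44, wrap to smallest pos 22 -> NA
Op 4: add NB@97 -> ring=[22:NA,97:NB]
Op 5: route key 68: smallest pos >= 68 is 97 -> NB
Op 6: route key 76: smallest pos >= 76 is 97 -> NB
Op 7: add NC@52 -> ring=[22:NA,52:NC,97:NB]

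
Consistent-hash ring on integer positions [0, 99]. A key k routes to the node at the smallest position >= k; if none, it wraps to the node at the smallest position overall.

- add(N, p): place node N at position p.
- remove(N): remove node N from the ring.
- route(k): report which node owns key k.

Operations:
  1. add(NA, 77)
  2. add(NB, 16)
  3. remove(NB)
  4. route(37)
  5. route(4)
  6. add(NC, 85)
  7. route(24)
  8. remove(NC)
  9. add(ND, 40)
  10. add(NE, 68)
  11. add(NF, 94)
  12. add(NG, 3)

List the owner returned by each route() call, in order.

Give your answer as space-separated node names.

Op 1: add NA@77 -> ring=[77:NA]
Op 2: add NB@16 -> ring=[16:NB,77:NA]
Op 3: remove NB -> ring=[77:NA]
Op 4: route key 37: smallest pos >= 37 is 77 -> NA
Op 5: route key 4: smallest pos >= 4 is 77 -> NA
Op 6: add NC@85 -> ring=[77:NA,85:NC]
Op 7: route key 24: smallest pos >= 24 is 77 -> NA
Op 8: remove NC -> ring=[77:NA]
Op 9: add ND@40 -> ring=[40:ND,77:NA]
Op 10: add NE@68 -> ring=[40:ND,68:NE,77:NA]
Op 11: add NF@94 -> ring=[40:ND,68:NE,77:NA,94:NF]
Op 12: add NG@3 -> ring=[3:NG,40:ND,68:NE,77:NA,94:NF]

Answer: NA NA NA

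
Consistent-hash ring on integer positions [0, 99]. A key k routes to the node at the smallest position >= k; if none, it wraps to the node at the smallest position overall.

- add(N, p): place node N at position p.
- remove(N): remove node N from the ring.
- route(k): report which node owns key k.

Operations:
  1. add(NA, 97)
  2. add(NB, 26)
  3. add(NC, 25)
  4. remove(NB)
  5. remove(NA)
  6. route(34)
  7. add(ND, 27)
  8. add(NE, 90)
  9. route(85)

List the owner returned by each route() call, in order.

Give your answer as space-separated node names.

Answer: NC NE

Derivation:
Op 1: add NA@97 -> ring=[97:NA]
Op 2: add NB@26 -> ring=[26:NB,97:NA]
Op 3: add NC@25 -> ring=[25:NC,26:NB,97:NA]
Op 4: remove NB -> ring=[25:NC,97:NA]
Op 5: remove NA -> ring=[25:NC]
Op 6: route key 34: none >= 34, wrap to smallest pos 25 -> NC
Op 7: add ND@27 -> ring=[25:NC,27:ND]
Op 8: add NE@90 -> ring=[25:NC,27:ND,90:NE]
Op 9: route key 85: smallest pos >= 85 is 90 -> NE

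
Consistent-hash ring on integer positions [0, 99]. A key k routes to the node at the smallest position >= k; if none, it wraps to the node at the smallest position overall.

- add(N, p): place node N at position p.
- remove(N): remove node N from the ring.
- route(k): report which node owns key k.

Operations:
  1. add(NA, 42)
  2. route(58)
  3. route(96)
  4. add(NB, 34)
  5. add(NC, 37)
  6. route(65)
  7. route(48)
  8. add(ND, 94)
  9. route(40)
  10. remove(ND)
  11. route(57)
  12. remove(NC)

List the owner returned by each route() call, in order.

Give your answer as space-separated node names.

Op 1: add NA@42 -> ring=[42:NA]
Op 2: route key 58: none >= 58, wrap to smallest pos 42 -> NA
Op 3: route key 96: none >= 96, wrap to smallest pos 42 -> NA
Op 4: add NB@34 -> ring=[34:NB,42:NA]
Op 5: add NC@37 -> ring=[34:NB,37:NC,42:NA]
Op 6: route key 65: none >= 65, wrap to smallest pos 34 -> NB
Op 7: route key 48: none >= 48, wrap to smallest pos 34 -> NB
Op 8: add ND@94 -> ring=[34:NB,37:NC,42:NA,94:ND]
Op 9: route key 40: smallest pos >= 40 is 42 -> NA
Op 10: remove ND -> ring=[34:NB,37:NC,42:NA]
Op 11: route key 57: none >= 57, wrap to smallest pos 34 -> NB
Op 12: remove NC -> ring=[34:NB,42:NA]

Answer: NA NA NB NB NA NB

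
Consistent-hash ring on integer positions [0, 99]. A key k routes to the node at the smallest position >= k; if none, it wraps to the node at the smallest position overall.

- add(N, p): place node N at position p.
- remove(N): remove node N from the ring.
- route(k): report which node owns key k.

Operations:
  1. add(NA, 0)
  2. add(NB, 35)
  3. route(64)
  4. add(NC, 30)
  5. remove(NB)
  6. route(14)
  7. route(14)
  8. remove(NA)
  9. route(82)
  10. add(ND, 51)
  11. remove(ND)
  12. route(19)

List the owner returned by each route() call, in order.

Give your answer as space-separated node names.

Answer: NA NC NC NC NC

Derivation:
Op 1: add NA@0 -> ring=[0:NA]
Op 2: add NB@35 -> ring=[0:NA,35:NB]
Op 3: route key 64: none >= 64, wrap to smallest pos 0 -> NA
Op 4: add NC@30 -> ring=[0:NA,30:NC,35:NB]
Op 5: remove NB -> ring=[0:NA,30:NC]
Op 6: route key 14: smallest pos >= 14 is 30 -> NC
Op 7: route key 14: smallest pos >= 14 is 30 -> NC
Op 8: remove NA -> ring=[30:NC]
Op 9: route key 82: none >= 82, wrap to smallest pos 30 -> NC
Op 10: add ND@51 -> ring=[30:NC,51:ND]
Op 11: remove ND -> ring=[30:NC]
Op 12: route key 19: smallest pos >= 19 is 30 -> NC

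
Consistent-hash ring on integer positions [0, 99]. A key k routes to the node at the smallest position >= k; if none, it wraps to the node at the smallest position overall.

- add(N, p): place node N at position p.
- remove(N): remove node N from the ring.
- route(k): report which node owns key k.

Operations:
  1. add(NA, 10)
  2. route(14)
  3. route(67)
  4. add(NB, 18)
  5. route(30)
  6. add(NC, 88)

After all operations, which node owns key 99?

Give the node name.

Op 1: add NA@10 -> ring=[10:NA]
Op 2: route key 14: none >= 14, wrap to smallest pos 10 -> NA
Op 3: route key 67: none >= 67, wrap to smallest pos 10 -> NA
Op 4: add NB@18 -> ring=[10:NA,18:NB]
Op 5: route key 30: none >= 30, wrap to smallest pos 10 -> NA
Op 6: add NC@88 -> ring=[10:NA,18:NB,88:NC]
Final route key 99: none >= 99, wrap to smallest pos 10 -> NA

Answer: NA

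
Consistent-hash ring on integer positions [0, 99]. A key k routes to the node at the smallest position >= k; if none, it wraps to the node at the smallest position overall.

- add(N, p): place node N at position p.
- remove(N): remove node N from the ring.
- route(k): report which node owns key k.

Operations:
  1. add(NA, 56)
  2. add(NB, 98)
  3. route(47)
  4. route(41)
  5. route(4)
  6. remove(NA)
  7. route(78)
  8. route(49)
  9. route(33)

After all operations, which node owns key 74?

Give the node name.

Op 1: add NA@56 -> ring=[56:NA]
Op 2: add NB@98 -> ring=[56:NA,98:NB]
Op 3: route key 47: smallest pos >= 47 is 56 -> NA
Op 4: route key 41: smallest pos >= 41 is 56 -> NA
Op 5: route key 4: smallest pos >= 4 is 56 -> NA
Op 6: remove NA -> ring=[98:NB]
Op 7: route key 78: smallest pos >= 78 is 98 -> NB
Op 8: route key 49: smallest pos >= 49 is 98 -> NB
Op 9: route key 33: smallest pos >= 33 is 98 -> NB
Final route key 74: smallest pos >= 74 is 98 -> NB

Answer: NB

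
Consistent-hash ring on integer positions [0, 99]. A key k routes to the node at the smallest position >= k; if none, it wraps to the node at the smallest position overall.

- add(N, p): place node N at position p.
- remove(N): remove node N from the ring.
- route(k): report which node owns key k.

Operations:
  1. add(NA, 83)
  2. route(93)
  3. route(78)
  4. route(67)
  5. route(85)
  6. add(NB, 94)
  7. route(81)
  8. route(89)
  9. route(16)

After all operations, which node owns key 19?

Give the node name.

Answer: NA

Derivation:
Op 1: add NA@83 -> ring=[83:NA]
Op 2: route key 93: none >= 93, wrap to smallest pos 83 -> NA
Op 3: route key 78: smallest pos >= 78 is 83 -> NA
Op 4: route key 67: smallest pos >= 67 is 83 -> NA
Op 5: route key 85: none >= 85, wrap to smallest pos 83 -> NA
Op 6: add NB@94 -> ring=[83:NA,94:NB]
Op 7: route key 81: smallest pos >= 81 is 83 -> NA
Op 8: route key 89: smallest pos >= 89 is 94 -> NB
Op 9: route key 16: smallest pos >= 16 is 83 -> NA
Final route key 19: smallest pos >= 19 is 83 -> NA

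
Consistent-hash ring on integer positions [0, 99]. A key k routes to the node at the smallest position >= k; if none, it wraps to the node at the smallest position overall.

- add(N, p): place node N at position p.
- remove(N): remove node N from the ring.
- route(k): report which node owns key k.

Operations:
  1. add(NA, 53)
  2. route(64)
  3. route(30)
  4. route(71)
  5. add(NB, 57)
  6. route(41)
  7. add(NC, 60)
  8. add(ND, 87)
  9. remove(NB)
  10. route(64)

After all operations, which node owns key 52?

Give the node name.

Answer: NA

Derivation:
Op 1: add NA@53 -> ring=[53:NA]
Op 2: route key 64: none >= 64, wrap to smallest pos 53 -> NA
Op 3: route key 30: smallest pos >= 30 is 53 -> NA
Op 4: route key 71: none >= 71, wrap to smallest pos 53 -> NA
Op 5: add NB@57 -> ring=[53:NA,57:NB]
Op 6: route key 41: smallest pos >= 41 is 53 -> NA
Op 7: add NC@60 -> ring=[53:NA,57:NB,60:NC]
Op 8: add ND@87 -> ring=[53:NA,57:NB,60:NC,87:ND]
Op 9: remove NB -> ring=[53:NA,60:NC,87:ND]
Op 10: route key 64: smallest pos >= 64 is 87 -> ND
Final route key 52: smallest pos >= 52 is 53 -> NA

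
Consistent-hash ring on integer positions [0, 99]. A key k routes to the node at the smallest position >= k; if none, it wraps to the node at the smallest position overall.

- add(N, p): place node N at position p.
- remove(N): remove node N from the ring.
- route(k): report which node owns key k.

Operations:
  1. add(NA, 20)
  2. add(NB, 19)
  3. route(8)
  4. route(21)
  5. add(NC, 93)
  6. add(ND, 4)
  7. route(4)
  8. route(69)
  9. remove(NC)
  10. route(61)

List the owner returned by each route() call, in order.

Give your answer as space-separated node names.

Answer: NB NB ND NC ND

Derivation:
Op 1: add NA@20 -> ring=[20:NA]
Op 2: add NB@19 -> ring=[19:NB,20:NA]
Op 3: route key 8: smallest pos >= 8 is 19 -> NB
Op 4: route key 21: none >= 21, wrap to smallest pos 19 -> NB
Op 5: add NC@93 -> ring=[19:NB,20:NA,93:NC]
Op 6: add ND@4 -> ring=[4:ND,19:NB,20:NA,93:NC]
Op 7: route key 4: smallest pos >= 4 is 4 -> ND
Op 8: route key 69: smallest pos >= 69 is 93 -> NC
Op 9: remove NC -> ring=[4:ND,19:NB,20:NA]
Op 10: route key 61: none >= 61, wrap to smallest pos 4 -> ND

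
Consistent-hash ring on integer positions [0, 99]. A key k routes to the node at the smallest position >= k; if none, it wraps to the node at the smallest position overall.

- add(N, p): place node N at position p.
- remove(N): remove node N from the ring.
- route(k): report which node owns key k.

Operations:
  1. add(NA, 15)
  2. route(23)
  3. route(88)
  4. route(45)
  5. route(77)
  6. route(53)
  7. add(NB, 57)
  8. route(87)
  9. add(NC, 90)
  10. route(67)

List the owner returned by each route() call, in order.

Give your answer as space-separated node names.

Answer: NA NA NA NA NA NA NC

Derivation:
Op 1: add NA@15 -> ring=[15:NA]
Op 2: route key 23: none >= 23, wrap to smallest pos 15 -> NA
Op 3: route key 88: none >= 88, wrap to smallest pos 15 -> NA
Op 4: route key 45: none >= 45, wrap to smallest pos 15 -> NA
Op 5: route key 77: none >= 77, wrap to smallest pos 15 -> NA
Op 6: route key 53: none >= 53, wrap to smallest pos 15 -> NA
Op 7: add NB@57 -> ring=[15:NA,57:NB]
Op 8: route key 87: none >= 87, wrap to smallest pos 15 -> NA
Op 9: add NC@90 -> ring=[15:NA,57:NB,90:NC]
Op 10: route key 67: smallest pos >= 67 is 90 -> NC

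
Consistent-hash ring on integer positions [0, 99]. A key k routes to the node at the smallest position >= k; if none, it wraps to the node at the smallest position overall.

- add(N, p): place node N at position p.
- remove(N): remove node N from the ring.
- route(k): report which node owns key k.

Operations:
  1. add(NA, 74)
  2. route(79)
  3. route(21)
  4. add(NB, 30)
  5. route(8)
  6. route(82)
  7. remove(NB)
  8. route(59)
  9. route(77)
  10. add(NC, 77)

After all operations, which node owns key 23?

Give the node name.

Op 1: add NA@74 -> ring=[74:NA]
Op 2: route key 79: none >= 79, wrap to smallest pos 74 -> NA
Op 3: route key 21: smallest pos >= 21 is 74 -> NA
Op 4: add NB@30 -> ring=[30:NB,74:NA]
Op 5: route key 8: smallest pos >= 8 is 30 -> NB
Op 6: route key 82: none >= 82, wrap to smallest pos 30 -> NB
Op 7: remove NB -> ring=[74:NA]
Op 8: route key 59: smallest pos >= 59 is 74 -> NA
Op 9: route key 77: none >= 77, wrap to smallest pos 74 -> NA
Op 10: add NC@77 -> ring=[74:NA,77:NC]
Final route key 23: smallest pos >= 23 is 74 -> NA

Answer: NA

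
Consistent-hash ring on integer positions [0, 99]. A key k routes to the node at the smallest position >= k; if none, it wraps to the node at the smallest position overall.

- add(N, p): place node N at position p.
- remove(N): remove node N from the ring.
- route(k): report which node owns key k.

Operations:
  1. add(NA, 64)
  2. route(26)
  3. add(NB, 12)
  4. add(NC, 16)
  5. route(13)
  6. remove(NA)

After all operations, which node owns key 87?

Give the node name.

Op 1: add NA@64 -> ring=[64:NA]
Op 2: route key 26: smallest pos >= 26 is 64 -> NA
Op 3: add NB@12 -> ring=[12:NB,64:NA]
Op 4: add NC@16 -> ring=[12:NB,16:NC,64:NA]
Op 5: route key 13: smallest pos >= 13 is 16 -> NC
Op 6: remove NA -> ring=[12:NB,16:NC]
Final route key 87: none >= 87, wrap to smallest pos 12 -> NB

Answer: NB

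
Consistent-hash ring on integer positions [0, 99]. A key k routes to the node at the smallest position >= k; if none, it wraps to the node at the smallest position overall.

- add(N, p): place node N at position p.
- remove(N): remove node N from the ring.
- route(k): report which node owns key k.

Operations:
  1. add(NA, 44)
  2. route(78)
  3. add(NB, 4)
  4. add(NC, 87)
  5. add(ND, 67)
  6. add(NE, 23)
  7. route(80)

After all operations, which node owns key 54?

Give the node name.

Answer: ND

Derivation:
Op 1: add NA@44 -> ring=[44:NA]
Op 2: route key 78: none >= 78, wrap to smallest pos 44 -> NA
Op 3: add NB@4 -> ring=[4:NB,44:NA]
Op 4: add NC@87 -> ring=[4:NB,44:NA,87:NC]
Op 5: add ND@67 -> ring=[4:NB,44:NA,67:ND,87:NC]
Op 6: add NE@23 -> ring=[4:NB,23:NE,44:NA,67:ND,87:NC]
Op 7: route key 80: smallest pos >= 80 is 87 -> NC
Final route key 54: smallest pos >= 54 is 67 -> ND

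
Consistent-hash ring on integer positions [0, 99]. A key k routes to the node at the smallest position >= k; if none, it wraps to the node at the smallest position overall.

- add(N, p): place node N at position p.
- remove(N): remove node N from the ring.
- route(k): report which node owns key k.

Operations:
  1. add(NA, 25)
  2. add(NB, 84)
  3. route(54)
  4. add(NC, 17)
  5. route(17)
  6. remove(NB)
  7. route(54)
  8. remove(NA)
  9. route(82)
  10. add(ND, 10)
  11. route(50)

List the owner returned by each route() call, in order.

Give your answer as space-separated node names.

Op 1: add NA@25 -> ring=[25:NA]
Op 2: add NB@84 -> ring=[25:NA,84:NB]
Op 3: route key 54: smallest pos >= 54 is 84 -> NB
Op 4: add NC@17 -> ring=[17:NC,25:NA,84:NB]
Op 5: route key 17: smallest pos >= 17 is 17 -> NC
Op 6: remove NB -> ring=[17:NC,25:NA]
Op 7: route key 54: none >= 54, wrap to smallest pos 17 -> NC
Op 8: remove NA -> ring=[17:NC]
Op 9: route key 82: none >= 82, wrap to smallest pos 17 -> NC
Op 10: add ND@10 -> ring=[10:ND,17:NC]
Op 11: route key 50: none >= 50, wrap to smallest pos 10 -> ND

Answer: NB NC NC NC ND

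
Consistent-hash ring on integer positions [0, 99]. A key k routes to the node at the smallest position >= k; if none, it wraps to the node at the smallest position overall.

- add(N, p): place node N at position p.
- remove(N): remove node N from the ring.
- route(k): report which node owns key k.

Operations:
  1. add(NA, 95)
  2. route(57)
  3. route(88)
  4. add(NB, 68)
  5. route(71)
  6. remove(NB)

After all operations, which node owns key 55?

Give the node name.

Answer: NA

Derivation:
Op 1: add NA@95 -> ring=[95:NA]
Op 2: route key 57: smallest pos >= 57 is 95 -> NA
Op 3: route key 88: smallest pos >= 88 is 95 -> NA
Op 4: add NB@68 -> ring=[68:NB,95:NA]
Op 5: route key 71: smallest pos >= 71 is 95 -> NA
Op 6: remove NB -> ring=[95:NA]
Final route key 55: smallest pos >= 55 is 95 -> NA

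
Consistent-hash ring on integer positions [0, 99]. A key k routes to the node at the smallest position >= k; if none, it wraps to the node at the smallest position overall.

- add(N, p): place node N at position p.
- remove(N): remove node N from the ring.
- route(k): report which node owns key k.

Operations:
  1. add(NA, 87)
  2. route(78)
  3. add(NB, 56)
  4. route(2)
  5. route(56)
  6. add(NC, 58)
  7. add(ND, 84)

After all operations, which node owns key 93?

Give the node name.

Answer: NB

Derivation:
Op 1: add NA@87 -> ring=[87:NA]
Op 2: route key 78: smallest pos >= 78 is 87 -> NA
Op 3: add NB@56 -> ring=[56:NB,87:NA]
Op 4: route key 2: smallest pos >= 2 is 56 -> NB
Op 5: route key 56: smallest pos >= 56 is 56 -> NB
Op 6: add NC@58 -> ring=[56:NB,58:NC,87:NA]
Op 7: add ND@84 -> ring=[56:NB,58:NC,84:ND,87:NA]
Final route key 93: none >= 93, wrap to smallest pos 56 -> NB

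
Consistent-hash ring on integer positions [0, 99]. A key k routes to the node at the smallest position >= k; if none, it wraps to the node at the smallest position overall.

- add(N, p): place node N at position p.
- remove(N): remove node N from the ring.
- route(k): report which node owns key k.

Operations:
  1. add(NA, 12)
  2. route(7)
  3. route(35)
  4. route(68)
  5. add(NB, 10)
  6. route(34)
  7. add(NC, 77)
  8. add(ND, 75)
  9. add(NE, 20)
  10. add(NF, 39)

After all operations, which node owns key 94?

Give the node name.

Answer: NB

Derivation:
Op 1: add NA@12 -> ring=[12:NA]
Op 2: route key 7: smallest pos >= 7 is 12 -> NA
Op 3: route key 35: none >= 35, wrap to smallest pos 12 -> NA
Op 4: route key 68: none >= 68, wrap to smallest pos 12 -> NA
Op 5: add NB@10 -> ring=[10:NB,12:NA]
Op 6: route key 34: none >= 34, wrap to smallest pos 10 -> NB
Op 7: add NC@77 -> ring=[10:NB,12:NA,77:NC]
Op 8: add ND@75 -> ring=[10:NB,12:NA,75:ND,77:NC]
Op 9: add NE@20 -> ring=[10:NB,12:NA,20:NE,75:ND,77:NC]
Op 10: add NF@39 -> ring=[10:NB,12:NA,20:NE,39:NF,75:ND,77:NC]
Final route key 94: none >= 94, wrap to smallest pos 10 -> NB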